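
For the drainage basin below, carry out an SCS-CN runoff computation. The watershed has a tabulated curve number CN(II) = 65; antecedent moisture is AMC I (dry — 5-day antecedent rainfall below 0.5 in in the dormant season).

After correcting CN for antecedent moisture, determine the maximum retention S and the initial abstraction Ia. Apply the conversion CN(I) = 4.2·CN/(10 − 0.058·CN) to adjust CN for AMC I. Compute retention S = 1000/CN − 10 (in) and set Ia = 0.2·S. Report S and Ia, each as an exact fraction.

S = 500/39 in ≈ 12.821 in; Ia = 100/39 in ≈ 2.564 in

Dry (AMC I): CN(I) = 4.2·65/(10 − 0.058·65) = 273/(623/100) = 3900/89 ≈ 43.820
S = 1000/(3900/89) − 10 = 500/39 in ≈ 12.821 in
Ia = 0.2·(500/39) = 100/39 in ≈ 2.564 in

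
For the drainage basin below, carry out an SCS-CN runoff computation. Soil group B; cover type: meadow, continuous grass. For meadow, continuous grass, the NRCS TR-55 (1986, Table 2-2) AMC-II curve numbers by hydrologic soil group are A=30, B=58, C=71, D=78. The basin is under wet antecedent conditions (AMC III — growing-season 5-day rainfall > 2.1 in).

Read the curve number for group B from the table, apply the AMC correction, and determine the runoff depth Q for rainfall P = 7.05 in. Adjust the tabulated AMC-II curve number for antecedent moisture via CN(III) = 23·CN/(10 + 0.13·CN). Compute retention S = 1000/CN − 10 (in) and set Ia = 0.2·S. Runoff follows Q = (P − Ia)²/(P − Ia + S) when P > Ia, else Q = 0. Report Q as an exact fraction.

NRCS table: meadow, continuous grass, soil group B → CN(II) = 58
Wet (AMC III): CN(III) = 23·58/(10 + 0.13·58) = 1334/(877/50) = 66700/877 ≈ 76.055
Retention S: 1000/CN − 10 with CN=76.055 → S = 2100/667 ≈ 3.148 in
Ia = 0.2S: 0.2·3.148 = 0.630 in (exactly 420/667)
Excess rainfall: 7.050 − 0.630 = 6.420 in; P > Ia so Q > 0
Q = (85647/13340)²/((85647/13340) + 2100/667) = (7335408609/177955600)/(127647/13340) = 815045401/189201220 in ≈ 4.308 in

Q = 815045401/189201220 in ≈ 4.308 in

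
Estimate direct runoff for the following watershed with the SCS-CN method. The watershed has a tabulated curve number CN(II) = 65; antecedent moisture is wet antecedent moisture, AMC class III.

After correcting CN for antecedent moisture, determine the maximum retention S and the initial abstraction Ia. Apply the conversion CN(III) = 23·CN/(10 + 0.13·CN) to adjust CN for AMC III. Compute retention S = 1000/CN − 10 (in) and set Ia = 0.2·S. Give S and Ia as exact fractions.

S = 700/299 in ≈ 2.341 in; Ia = 140/299 in ≈ 0.468 in

CN(III) from CN(II)=65: (23·65)/(10 + 0.13·65) = 29900/369 ≈ 81.030
S = 1000/(29900/369) − 10 = 700/299 in ≈ 2.341 in
Ia = 0.2·(700/299) = 140/299 in ≈ 0.468 in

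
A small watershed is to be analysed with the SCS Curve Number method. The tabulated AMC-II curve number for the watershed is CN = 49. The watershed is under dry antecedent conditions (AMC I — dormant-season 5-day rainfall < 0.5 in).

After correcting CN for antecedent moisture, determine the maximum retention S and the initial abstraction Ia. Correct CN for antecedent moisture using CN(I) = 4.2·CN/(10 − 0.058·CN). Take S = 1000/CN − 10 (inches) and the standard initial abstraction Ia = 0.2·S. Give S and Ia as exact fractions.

CN(I) from CN(II)=49: (4.2·49)/(10 − 0.058·49) = 34300/1193 ≈ 28.751
Max retention: S = 1000/(34300/1193) − 10 = 8500/343 in (≈ 24.781 in)
Ia = 0.2·(8500/343) = 1700/343 in ≈ 4.956 in

S = 8500/343 in ≈ 24.781 in; Ia = 1700/343 in ≈ 4.956 in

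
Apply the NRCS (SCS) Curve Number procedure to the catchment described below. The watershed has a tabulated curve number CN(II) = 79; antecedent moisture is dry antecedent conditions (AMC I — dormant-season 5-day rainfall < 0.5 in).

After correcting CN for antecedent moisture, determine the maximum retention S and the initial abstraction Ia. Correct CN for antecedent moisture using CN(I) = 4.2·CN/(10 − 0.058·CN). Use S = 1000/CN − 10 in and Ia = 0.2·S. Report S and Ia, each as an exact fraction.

S = 500/79 in ≈ 6.329 in; Ia = 100/79 in ≈ 1.266 in

CN(I) from CN(II)=79: (4.2·79)/(10 − 0.058·79) = 7900/129 ≈ 61.240
Max retention: S = 1000/(7900/129) − 10 = 500/79 in (≈ 6.329 in)
Ia = 0.2S: 0.2·6.329 = 1.266 in (exactly 100/79)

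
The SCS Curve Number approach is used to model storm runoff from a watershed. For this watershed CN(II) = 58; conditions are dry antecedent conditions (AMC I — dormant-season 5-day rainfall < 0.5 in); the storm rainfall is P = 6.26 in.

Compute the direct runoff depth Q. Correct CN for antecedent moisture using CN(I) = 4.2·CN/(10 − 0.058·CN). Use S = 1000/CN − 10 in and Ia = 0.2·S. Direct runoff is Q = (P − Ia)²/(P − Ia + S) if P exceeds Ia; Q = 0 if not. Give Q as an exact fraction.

Adjust CN=58 to AMC I: 4.2·58/(10 − 0.058·58) → (1218/5) ÷ (1659/250) = 2900/79 ≈ 36.709
Retention S: 1000/CN − 10 with CN=36.709 → S = 500/29 ≈ 17.241 in
Initial abstraction Ia = S/5 = (500/29)/5 = 100/29 ≈ 3.448 in
Excess rainfall: 6.260 − 3.448 = 2.812 in; P > Ia so Q > 0
Q = (4077/1450)²/((4077/1450) + 500/29) = (16621929/2102500)/(29077/1450) = 16621929/42161650 in ≈ 0.394 in

Q = 16621929/42161650 in ≈ 0.394 in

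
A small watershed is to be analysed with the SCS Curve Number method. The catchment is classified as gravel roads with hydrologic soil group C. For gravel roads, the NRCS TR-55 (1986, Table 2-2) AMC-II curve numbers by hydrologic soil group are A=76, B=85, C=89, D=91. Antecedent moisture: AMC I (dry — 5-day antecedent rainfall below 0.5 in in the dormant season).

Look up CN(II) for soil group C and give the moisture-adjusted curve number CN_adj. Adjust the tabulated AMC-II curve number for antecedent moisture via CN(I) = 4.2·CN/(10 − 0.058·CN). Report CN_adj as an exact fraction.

NRCS table: gravel roads, soil group C → CN(II) = 89
Dry (AMC I): CN(I) = 4.2·89/(10 − 0.058·89) = (1869/5)/(2419/500) = 186900/2419 ≈ 77.263

CN_adj = 186900/2419 ≈ 77.263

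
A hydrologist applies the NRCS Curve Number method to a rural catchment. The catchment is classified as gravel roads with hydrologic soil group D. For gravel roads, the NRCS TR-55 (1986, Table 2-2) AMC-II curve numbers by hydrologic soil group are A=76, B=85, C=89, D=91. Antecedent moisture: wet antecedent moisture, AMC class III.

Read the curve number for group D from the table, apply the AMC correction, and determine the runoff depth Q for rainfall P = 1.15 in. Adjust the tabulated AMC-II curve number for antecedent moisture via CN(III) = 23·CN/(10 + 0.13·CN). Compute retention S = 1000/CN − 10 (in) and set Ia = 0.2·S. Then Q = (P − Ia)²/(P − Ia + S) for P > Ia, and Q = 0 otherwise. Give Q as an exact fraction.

Q = 1983722521/2617882540 in ≈ 0.758 in

NRCS table: gravel roads, soil group D → CN(II) = 91
Wet (AMC III): CN(III) = 23·91/(10 + 0.13·91) = 2093/(2183/100) = 209300/2183 ≈ 95.877
Max retention: S = 1000/(209300/2183) − 10 = 900/2093 in (≈ 0.430 in)
Initial abstraction Ia = S/5 = (900/2093)/5 = 180/2093 ≈ 0.086 in
Excess rainfall: 1.150 − 0.086 = 1.064 in; P > Ia so Q > 0
Runoff Q = (P−Ia)²/(P−Ia+S) = (1.064)²/(1.064+0.430) = 1983722521/2617882540 ≈ 0.758 in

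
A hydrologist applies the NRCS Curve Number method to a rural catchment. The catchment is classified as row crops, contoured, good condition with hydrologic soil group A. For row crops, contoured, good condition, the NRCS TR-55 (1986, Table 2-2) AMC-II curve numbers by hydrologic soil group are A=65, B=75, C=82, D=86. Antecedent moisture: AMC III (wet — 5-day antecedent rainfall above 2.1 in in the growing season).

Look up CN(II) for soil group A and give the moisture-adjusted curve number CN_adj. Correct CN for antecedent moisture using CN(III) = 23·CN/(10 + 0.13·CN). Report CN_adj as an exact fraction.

NRCS table: row crops, contoured, good condition, soil group A → CN(II) = 65
Wet (AMC III): CN(III) = 23·65/(10 + 0.13·65) = 1495/(369/20) = 29900/369 ≈ 81.030

CN_adj = 29900/369 ≈ 81.030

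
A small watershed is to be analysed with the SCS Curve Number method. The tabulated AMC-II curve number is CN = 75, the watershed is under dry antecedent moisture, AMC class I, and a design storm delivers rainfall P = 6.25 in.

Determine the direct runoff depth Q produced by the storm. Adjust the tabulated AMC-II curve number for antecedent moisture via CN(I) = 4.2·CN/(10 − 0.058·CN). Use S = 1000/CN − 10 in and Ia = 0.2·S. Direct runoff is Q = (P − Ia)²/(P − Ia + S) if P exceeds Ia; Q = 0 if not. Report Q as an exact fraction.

CN(I) from CN(II)=75: (4.2·75)/(10 − 0.058·75) = 6300/113 ≈ 55.752
Max retention: S = 1000/(6300/113) − 10 = 500/63 in (≈ 7.937 in)
Ia = 0.2·(500/63) = 100/63 in ≈ 1.587 in
Since P=6.250 > Ia=1.587: effective rainfall P−Ia = 1175/252 in
Q: (1175/252)² ÷ (3175/252) = 55225/32004 in (≈ 1.726 in)

Q = 55225/32004 in ≈ 1.726 in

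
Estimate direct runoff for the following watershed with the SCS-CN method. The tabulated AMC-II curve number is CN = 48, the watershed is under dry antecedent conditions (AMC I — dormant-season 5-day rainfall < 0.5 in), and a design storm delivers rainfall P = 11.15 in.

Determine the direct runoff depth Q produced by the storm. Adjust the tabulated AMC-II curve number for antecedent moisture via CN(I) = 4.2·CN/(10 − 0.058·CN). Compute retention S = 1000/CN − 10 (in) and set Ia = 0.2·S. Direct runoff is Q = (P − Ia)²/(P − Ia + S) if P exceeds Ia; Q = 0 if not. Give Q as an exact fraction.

CN(I) from CN(II)=48: (4.2·48)/(10 − 0.058·48) = 12600/451 ≈ 27.938
Max retention: S = 1000/(12600/451) − 10 = 1625/63 in (≈ 25.794 in)
Initial abstraction Ia = S/5 = (1625/63)/5 = 325/63 ≈ 5.159 in
Excess rainfall: 11.150 − 5.159 = 5.991 in; P > Ia so Q > 0
Q: (7549/1260)² ÷ (40049/1260) = 56987401/50461740 in (≈ 1.129 in)

Q = 56987401/50461740 in ≈ 1.129 in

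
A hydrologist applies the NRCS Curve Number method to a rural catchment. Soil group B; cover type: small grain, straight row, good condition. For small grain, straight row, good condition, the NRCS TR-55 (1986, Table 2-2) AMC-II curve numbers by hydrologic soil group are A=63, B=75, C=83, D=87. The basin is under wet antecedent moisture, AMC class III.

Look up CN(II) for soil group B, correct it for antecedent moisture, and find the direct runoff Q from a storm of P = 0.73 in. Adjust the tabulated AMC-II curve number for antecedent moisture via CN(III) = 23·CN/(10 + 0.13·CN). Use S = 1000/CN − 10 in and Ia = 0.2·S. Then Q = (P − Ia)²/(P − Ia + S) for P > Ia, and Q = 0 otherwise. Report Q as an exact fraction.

NRCS table: small grain, straight row, good condition, soil group B → CN(II) = 75
CN(III) from CN(II)=75: (23·75)/(10 + 0.13·75) = 6900/79 ≈ 87.342
Retention S: 1000/CN − 10 with CN=87.342 → S = 100/69 ≈ 1.449 in
Ia = 0.2·(100/69) = 20/69 in ≈ 0.290 in
Since P=0.730 > Ia=0.290: effective rainfall P−Ia = 3037/6900 in
Q: (3037/6900)² ÷ (13037/6900) = 9223369/89955300 in (≈ 0.103 in)

Q = 9223369/89955300 in ≈ 0.103 in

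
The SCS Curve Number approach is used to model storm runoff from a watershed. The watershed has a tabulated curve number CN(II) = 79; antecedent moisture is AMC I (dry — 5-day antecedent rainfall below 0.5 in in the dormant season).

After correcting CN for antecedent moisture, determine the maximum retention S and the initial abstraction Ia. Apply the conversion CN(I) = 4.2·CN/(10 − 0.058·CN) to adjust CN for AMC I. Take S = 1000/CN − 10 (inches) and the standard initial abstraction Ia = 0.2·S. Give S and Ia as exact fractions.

Adjust CN=79 to AMC I: 4.2·79/(10 − 0.058·79) → (1659/5) ÷ (2709/500) = 7900/129 ≈ 61.240
Max retention: S = 1000/(7900/129) − 10 = 500/79 in (≈ 6.329 in)
Initial abstraction Ia = S/5 = (500/79)/5 = 100/79 ≈ 1.266 in

S = 500/79 in ≈ 6.329 in; Ia = 100/79 in ≈ 1.266 in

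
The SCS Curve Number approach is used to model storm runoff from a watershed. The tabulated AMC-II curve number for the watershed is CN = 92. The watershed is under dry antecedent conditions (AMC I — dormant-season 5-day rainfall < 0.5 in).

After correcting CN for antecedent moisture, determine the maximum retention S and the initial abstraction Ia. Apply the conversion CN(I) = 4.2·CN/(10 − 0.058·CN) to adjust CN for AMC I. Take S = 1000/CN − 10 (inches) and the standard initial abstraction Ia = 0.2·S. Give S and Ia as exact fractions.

S = 1000/483 in ≈ 2.070 in; Ia = 200/483 in ≈ 0.414 in

Dry (AMC I): CN(I) = 4.2·92/(10 − 0.058·92) = (1932/5)/(583/125) = 48300/583 ≈ 82.847
Max retention: S = 1000/(48300/583) − 10 = 1000/483 in (≈ 2.070 in)
Initial abstraction Ia = S/5 = (1000/483)/5 = 200/483 ≈ 0.414 in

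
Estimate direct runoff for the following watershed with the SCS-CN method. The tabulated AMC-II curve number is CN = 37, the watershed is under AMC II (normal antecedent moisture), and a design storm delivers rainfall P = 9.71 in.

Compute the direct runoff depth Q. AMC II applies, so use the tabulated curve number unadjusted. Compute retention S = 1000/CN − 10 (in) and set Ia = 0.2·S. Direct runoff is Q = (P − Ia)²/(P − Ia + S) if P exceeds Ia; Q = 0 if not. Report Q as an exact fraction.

CN(II) = 37; AMC II needs no correction.
S = 1000/37 − 10 = 630/37 in ≈ 17.027 in
Ia = 0.2S: 0.2·17.027 = 3.405 in (exactly 126/37)
P − Ia = 9.710 − 3.405 = 23327/3700 ≈ 6.305 in (> 0, runoff occurs)
Q: (23327/3700)² ÷ (86327/3700) = 544148929/319409900 in (≈ 1.704 in)

Q = 544148929/319409900 in ≈ 1.704 in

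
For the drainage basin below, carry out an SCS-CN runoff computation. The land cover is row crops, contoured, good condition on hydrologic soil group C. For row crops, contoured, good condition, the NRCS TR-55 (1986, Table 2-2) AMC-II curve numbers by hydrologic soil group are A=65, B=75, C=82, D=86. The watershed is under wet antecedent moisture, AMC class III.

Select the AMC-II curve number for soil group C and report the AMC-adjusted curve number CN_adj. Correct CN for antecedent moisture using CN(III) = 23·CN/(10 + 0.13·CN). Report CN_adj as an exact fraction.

CN_adj = 94300/1033 ≈ 91.288

NRCS table: row crops, contoured, good condition, soil group C → CN(II) = 82
CN(III) from CN(II)=82: (23·82)/(10 + 0.13·82) = 94300/1033 ≈ 91.288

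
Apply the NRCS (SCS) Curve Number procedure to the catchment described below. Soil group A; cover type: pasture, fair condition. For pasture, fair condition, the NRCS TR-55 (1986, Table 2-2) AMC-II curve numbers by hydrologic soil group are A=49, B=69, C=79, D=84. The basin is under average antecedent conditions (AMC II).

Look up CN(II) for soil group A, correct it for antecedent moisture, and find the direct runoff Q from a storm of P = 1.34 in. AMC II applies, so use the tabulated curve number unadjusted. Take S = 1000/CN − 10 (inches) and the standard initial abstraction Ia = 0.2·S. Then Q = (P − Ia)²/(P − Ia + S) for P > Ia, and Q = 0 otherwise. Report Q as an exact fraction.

NRCS table: pasture, fair condition, soil group A → CN(II) = 49
CN(II) = 49; AMC II needs no correction.
S = 1000/49 − 10 = 510/49 in ≈ 10.408 in
Ia = 0.2·(510/49) = 102/49 in ≈ 2.082 in
P = 1.340 ≤ Ia = 2.082 in: entire storm abstracted, Q = 0.

Q = 0 in ≈ 0.000 in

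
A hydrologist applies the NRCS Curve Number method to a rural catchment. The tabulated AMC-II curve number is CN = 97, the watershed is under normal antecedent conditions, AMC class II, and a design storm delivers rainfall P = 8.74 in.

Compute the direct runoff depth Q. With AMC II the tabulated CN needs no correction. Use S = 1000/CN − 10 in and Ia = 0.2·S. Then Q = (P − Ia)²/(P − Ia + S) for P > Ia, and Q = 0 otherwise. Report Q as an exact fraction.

Q = 1771483921/211406650 in ≈ 8.380 in

CN(II) = 97; AMC II needs no correction.
Max retention: S = 1000/97 − 10 = 30/97 in (≈ 0.309 in)
Ia = 0.2S: 0.2·0.309 = 0.062 in (exactly 6/97)
P − Ia = 8.740 − 0.062 = 42089/4850 ≈ 8.678 in (> 0, runoff occurs)
Runoff Q = (P−Ia)²/(P−Ia+S) = (8.678)²/(8.678+0.309) = 1771483921/211406650 ≈ 8.380 in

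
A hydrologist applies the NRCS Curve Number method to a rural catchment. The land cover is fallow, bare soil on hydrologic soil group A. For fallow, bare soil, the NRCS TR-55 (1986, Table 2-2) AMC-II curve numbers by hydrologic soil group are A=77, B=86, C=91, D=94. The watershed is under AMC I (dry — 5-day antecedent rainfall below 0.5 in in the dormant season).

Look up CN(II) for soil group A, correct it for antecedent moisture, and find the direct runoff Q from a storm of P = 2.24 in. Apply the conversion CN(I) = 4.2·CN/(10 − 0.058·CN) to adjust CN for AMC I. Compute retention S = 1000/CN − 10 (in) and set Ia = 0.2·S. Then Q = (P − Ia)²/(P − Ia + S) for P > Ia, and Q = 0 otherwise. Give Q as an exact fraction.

NRCS table: fallow, bare soil, soil group A → CN(II) = 77
Dry (AMC I): CN(I) = 4.2·77/(10 − 0.058·77) = (1617/5)/(2767/500) = 161700/2767 ≈ 58.439
Max retention: S = 1000/(161700/2767) − 10 = 11500/1617 in (≈ 7.112 in)
Ia = 0.2·(11500/1617) = 2300/1617 in ≈ 1.422 in
Since P=2.240 > Ia=1.422: effective rainfall P−Ia = 33052/40425 in
Q = (33052/40425)²/((33052/40425) + 11500/1617) = (1092434704/1634180625)/(320552/40425) = 136554338/1619789325 in ≈ 0.084 in

Q = 136554338/1619789325 in ≈ 0.084 in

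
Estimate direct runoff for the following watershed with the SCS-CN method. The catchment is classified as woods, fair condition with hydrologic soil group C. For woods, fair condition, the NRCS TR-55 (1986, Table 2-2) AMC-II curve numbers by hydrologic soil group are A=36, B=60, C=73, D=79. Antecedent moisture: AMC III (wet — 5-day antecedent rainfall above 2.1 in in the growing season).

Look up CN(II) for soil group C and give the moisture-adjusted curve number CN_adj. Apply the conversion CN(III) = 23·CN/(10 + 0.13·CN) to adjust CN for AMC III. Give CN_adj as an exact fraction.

NRCS table: woods, fair condition, soil group C → CN(II) = 73
Wet (AMC III): CN(III) = 23·73/(10 + 0.13·73) = 1679/(1949/100) = 167900/1949 ≈ 86.147

CN_adj = 167900/1949 ≈ 86.147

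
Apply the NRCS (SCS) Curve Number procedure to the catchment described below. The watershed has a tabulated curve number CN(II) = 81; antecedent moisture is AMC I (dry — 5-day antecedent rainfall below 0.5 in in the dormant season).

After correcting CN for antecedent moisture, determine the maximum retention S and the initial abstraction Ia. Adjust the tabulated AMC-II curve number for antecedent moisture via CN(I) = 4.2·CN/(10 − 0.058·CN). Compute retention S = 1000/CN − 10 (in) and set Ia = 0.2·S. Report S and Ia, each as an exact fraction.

S = 9500/1701 in ≈ 5.585 in; Ia = 1900/1701 in ≈ 1.117 in

Adjust CN=81 to AMC I: 4.2·81/(10 − 0.058·81) → (1701/5) ÷ (2651/500) = 170100/2651 ≈ 64.164
Retention S: 1000/CN − 10 with CN=64.164 → S = 9500/1701 ≈ 5.585 in
Ia = 0.2S: 0.2·5.585 = 1.117 in (exactly 1900/1701)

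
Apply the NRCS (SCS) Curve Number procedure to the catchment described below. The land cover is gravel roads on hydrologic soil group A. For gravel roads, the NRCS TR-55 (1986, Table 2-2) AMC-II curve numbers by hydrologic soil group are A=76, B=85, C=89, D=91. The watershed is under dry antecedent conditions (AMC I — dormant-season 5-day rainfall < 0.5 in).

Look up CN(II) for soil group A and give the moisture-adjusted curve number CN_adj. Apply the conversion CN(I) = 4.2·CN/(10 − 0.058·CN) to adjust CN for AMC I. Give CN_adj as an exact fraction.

CN_adj = 13300/233 ≈ 57.082

NRCS table: gravel roads, soil group A → CN(II) = 76
Dry (AMC I): CN(I) = 4.2·76/(10 − 0.058·76) = (1596/5)/(699/125) = 13300/233 ≈ 57.082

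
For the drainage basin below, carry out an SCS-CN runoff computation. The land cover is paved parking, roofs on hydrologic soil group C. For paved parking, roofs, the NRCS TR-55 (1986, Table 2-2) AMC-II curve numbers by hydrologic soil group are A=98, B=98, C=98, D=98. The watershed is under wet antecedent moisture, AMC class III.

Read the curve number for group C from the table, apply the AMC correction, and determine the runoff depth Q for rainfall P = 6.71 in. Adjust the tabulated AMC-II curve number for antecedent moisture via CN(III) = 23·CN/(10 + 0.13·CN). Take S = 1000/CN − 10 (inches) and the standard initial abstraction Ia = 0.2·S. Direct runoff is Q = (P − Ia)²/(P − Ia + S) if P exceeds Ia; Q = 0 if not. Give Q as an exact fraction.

Q = 568843283089/86127255900 in ≈ 6.605 in

NRCS table: paved parking, roofs, soil group C → CN(II) = 98
Adjust CN=98 to AMC III: 23·98/(10 + 0.13·98) → 2254 ÷ (1137/50) = 112700/1137 ≈ 99.120
Retention S: 1000/CN − 10 with CN=99.120 → S = 100/1127 ≈ 0.089 in
Initial abstraction Ia = S/5 = (100/1127)/5 = 20/1127 ≈ 0.018 in
P − Ia = 6.710 − 0.018 = 754217/112700 ≈ 6.692 in (> 0, runoff occurs)
Runoff Q = (P−Ia)²/(P−Ia+S) = (6.692)²/(6.692+0.089) = 568843283089/86127255900 ≈ 6.605 in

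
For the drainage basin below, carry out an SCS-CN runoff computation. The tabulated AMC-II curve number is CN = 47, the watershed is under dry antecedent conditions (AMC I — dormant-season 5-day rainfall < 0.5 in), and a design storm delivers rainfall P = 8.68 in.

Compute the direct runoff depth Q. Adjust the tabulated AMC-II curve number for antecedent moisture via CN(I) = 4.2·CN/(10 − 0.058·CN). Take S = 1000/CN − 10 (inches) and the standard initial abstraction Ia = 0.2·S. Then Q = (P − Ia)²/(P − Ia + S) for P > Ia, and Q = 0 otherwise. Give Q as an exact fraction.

Adjust CN=47 to AMC I: 4.2·47/(10 − 0.058·47) → (987/5) ÷ (3637/500) = 98700/3637 ≈ 27.138
Max retention: S = 1000/(98700/3637) − 10 = 26500/987 in (≈ 26.849 in)
Ia = 0.2·(26500/987) = 5300/987 in ≈ 5.370 in
P − Ia = 8.680 − 5.370 = 81679/24675 ≈ 3.310 in (> 0, runoff occurs)
Q = (81679/24675)²/((81679/24675) + 26500/987) = (6671459041/608855625)/(744179/24675) = 6671459041/18362616825 in ≈ 0.363 in

Q = 6671459041/18362616825 in ≈ 0.363 in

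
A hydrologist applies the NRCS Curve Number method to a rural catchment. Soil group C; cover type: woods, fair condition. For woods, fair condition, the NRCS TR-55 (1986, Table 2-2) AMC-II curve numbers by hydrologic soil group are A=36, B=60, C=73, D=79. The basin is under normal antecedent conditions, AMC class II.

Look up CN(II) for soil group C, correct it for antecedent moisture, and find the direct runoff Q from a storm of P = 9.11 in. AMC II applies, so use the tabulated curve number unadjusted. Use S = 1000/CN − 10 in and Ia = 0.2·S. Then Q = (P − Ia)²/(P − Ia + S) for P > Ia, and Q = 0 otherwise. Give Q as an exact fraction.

NRCS table: woods, fair condition, soil group C → CN(II) = 73
AMC II — tabulated CN = 73 applies directly.
S = 1000/73 − 10 = 270/73 in ≈ 3.699 in
Ia = 0.2S: 0.2·3.699 = 0.740 in (exactly 54/73)
Excess rainfall: 9.110 − 0.740 = 8.370 in; P > Ia so Q > 0
Runoff Q = (P−Ia)²/(P−Ia+S) = (8.370)²/(8.370+3.699) = 3733576609/643151900 ≈ 5.805 in

Q = 3733576609/643151900 in ≈ 5.805 in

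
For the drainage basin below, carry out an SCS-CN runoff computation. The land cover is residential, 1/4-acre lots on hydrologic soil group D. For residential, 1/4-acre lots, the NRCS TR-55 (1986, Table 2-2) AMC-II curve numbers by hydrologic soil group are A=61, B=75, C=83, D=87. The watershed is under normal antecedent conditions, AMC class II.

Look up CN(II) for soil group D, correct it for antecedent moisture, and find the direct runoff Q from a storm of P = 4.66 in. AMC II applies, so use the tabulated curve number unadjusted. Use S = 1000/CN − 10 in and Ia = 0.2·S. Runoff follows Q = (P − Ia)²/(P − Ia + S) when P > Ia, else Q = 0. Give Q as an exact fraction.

NRCS table: residential, 1/4-acre lots, soil group D → CN(II) = 87
AMC II — tabulated CN = 87 applies directly.
S = 1000/87 − 10 = 130/87 in ≈ 1.494 in
Ia = 0.2S: 0.2·1.494 = 0.299 in (exactly 26/87)
P − Ia = 4.660 − 0.299 = 18971/4350 ≈ 4.361 in (> 0, runoff occurs)
Q = (18971/4350)²/((18971/4350) + 130/87) = (359898841/18922500)/(25471/4350) = 359898841/110798850 in ≈ 3.248 in

Q = 359898841/110798850 in ≈ 3.248 in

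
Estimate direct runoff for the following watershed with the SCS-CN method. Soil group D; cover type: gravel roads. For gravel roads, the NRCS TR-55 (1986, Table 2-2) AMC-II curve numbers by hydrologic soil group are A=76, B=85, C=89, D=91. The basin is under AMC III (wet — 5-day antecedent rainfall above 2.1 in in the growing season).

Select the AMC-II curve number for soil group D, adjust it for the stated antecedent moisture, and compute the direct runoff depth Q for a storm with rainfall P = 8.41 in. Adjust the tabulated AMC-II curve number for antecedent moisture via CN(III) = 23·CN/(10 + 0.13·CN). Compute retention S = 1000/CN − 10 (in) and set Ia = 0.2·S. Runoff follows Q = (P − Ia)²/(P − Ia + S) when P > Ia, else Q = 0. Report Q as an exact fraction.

NRCS table: gravel roads, soil group D → CN(II) = 91
Wet (AMC III): CN(III) = 23·91/(10 + 0.13·91) = 2093/(2183/100) = 209300/2183 ≈ 95.877
Retention S: 1000/CN − 10 with CN=95.877 → S = 900/2093 ≈ 0.430 in
Initial abstraction Ia = S/5 = (900/2093)/5 = 180/2093 ≈ 0.086 in
Excess rainfall: 8.410 − 0.086 = 8.324 in; P > Ia so Q > 0
Q = (1742213/209300)²/((1742213/209300) + 900/2093) = (3035306137369/43806490000)/(1832213/209300) = 3035306137369/383482180900 in ≈ 7.915 in

Q = 3035306137369/383482180900 in ≈ 7.915 in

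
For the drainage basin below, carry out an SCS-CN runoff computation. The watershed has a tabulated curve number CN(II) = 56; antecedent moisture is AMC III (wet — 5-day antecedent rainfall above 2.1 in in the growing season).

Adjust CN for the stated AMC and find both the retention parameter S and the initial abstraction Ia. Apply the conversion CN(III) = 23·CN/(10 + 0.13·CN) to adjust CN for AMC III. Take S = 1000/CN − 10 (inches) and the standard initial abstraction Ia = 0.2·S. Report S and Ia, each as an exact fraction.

S = 550/161 in ≈ 3.416 in; Ia = 110/161 in ≈ 0.683 in

Wet (AMC III): CN(III) = 23·56/(10 + 0.13·56) = 1288/(432/25) = 4025/54 ≈ 74.537
Max retention: S = 1000/(4025/54) − 10 = 550/161 in (≈ 3.416 in)
Initial abstraction Ia = S/5 = (550/161)/5 = 110/161 ≈ 0.683 in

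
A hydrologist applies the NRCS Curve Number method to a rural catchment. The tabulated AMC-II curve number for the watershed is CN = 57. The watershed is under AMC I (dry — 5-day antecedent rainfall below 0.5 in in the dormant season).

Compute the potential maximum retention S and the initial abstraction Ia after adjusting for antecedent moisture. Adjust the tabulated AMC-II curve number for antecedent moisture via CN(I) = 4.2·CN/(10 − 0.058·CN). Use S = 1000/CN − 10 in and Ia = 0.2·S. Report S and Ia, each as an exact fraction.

Adjust CN=57 to AMC I: 4.2·57/(10 − 0.058·57) → (1197/5) ÷ (3347/500) = 119700/3347 ≈ 35.763
S = 1000/(119700/3347) − 10 = 21500/1197 in ≈ 17.962 in
Ia = 0.2·(21500/1197) = 4300/1197 in ≈ 3.592 in

S = 21500/1197 in ≈ 17.962 in; Ia = 4300/1197 in ≈ 3.592 in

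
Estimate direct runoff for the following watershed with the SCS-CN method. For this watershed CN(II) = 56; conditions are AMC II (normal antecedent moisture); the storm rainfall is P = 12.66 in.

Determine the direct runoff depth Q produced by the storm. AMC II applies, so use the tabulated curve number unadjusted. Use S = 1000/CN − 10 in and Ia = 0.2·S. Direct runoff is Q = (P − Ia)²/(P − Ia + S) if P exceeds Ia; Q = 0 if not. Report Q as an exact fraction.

CN(II) = 56; AMC II needs no correction.
Retention S: 1000/CN − 10 with CN=56.000 → S = 55/7 ≈ 7.857 in
Initial abstraction Ia = S/5 = (55/7)/5 = 11/7 ≈ 1.571 in
Since P=12.660 > Ia=1.571: effective rainfall P−Ia = 3881/350 in
Q = (3881/350)²/((3881/350) + 55/7) = (15062161/122500)/(6631/350) = 15062161/2320850 in ≈ 6.490 in

Q = 15062161/2320850 in ≈ 6.490 in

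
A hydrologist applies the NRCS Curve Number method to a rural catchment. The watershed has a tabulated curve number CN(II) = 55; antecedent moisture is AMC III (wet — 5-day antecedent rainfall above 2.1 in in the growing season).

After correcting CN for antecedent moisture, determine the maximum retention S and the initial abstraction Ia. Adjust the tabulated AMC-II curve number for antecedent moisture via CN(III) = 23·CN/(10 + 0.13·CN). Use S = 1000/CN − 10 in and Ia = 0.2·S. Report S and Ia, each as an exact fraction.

S = 900/253 in ≈ 3.557 in; Ia = 180/253 in ≈ 0.711 in

CN(III) from CN(II)=55: (23·55)/(10 + 0.13·55) = 25300/343 ≈ 73.761
Retention S: 1000/CN − 10 with CN=73.761 → S = 900/253 ≈ 3.557 in
Ia = 0.2·(900/253) = 180/253 in ≈ 0.711 in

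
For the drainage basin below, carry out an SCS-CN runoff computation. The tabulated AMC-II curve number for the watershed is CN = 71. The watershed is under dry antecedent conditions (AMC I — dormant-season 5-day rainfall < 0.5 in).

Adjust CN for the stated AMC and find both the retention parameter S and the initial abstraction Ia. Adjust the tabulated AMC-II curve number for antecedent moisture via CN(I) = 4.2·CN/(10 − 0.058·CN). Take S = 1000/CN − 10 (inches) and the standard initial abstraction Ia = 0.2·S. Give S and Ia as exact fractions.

S = 14500/1491 in ≈ 9.725 in; Ia = 2900/1491 in ≈ 1.945 in

Adjust CN=71 to AMC I: 4.2·71/(10 − 0.058·71) → (1491/5) ÷ (2941/500) = 149100/2941 ≈ 50.697
S = 1000/(149100/2941) − 10 = 14500/1491 in ≈ 9.725 in
Ia = 0.2S: 0.2·9.725 = 1.945 in (exactly 2900/1491)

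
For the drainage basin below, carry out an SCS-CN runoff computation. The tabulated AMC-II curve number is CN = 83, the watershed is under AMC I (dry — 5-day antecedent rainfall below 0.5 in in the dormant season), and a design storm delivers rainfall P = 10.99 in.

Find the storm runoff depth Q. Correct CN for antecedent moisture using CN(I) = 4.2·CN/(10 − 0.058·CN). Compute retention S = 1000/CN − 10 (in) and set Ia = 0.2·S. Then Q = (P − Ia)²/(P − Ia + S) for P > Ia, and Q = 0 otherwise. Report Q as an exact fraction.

CN(I) from CN(II)=83: (4.2·83)/(10 − 0.058·83) = 174300/2593 ≈ 67.219
Max retention: S = 1000/(174300/2593) − 10 = 8500/1743 in (≈ 4.877 in)
Ia = 0.2S: 0.2·4.877 = 0.975 in (exactly 1700/1743)
P − Ia = 10.990 − 0.975 = 1745557/174300 ≈ 10.015 in (> 0, runoff occurs)
Q: (1745557/174300)² ÷ (2595557/174300) = 3046969240249/452405585100 in (≈ 6.735 in)

Q = 3046969240249/452405585100 in ≈ 6.735 in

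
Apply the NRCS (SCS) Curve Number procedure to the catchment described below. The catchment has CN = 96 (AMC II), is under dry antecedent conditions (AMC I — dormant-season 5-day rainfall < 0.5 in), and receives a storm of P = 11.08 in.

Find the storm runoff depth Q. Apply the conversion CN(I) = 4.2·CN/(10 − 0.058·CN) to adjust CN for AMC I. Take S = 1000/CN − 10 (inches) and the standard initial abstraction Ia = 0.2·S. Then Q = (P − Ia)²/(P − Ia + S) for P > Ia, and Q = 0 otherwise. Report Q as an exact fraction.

Adjust CN=96 to AMC I: 4.2·96/(10 − 0.058·96) → (2016/5) ÷ (554/125) = 25200/277 ≈ 90.975
S = 1000/(25200/277) − 10 = 125/126 in ≈ 0.992 in
Ia = 0.2·(125/126) = 25/126 in ≈ 0.198 in
Since P=11.080 > Ia=0.198: effective rainfall P−Ia = 34277/3150 in
Runoff Q = (P−Ia)²/(P−Ia+S) = (10.882)²/(10.882+0.992) = 1174912729/117816300 ≈ 9.972 in

Q = 1174912729/117816300 in ≈ 9.972 in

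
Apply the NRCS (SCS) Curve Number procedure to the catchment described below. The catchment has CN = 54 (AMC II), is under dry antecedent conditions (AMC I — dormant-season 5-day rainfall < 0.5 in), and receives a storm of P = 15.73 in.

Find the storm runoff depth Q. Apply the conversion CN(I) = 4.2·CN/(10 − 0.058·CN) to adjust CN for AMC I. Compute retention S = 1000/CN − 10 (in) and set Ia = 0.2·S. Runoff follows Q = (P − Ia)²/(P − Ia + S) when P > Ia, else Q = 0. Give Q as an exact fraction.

Adjust CN=54 to AMC I: 4.2·54/(10 − 0.058·54) → (1134/5) ÷ (1717/250) = 56700/1717 ≈ 33.023
Retention S: 1000/CN − 10 with CN=33.023 → S = 11500/567 ≈ 20.282 in
Ia = 0.2·(11500/567) = 2300/567 in ≈ 4.056 in
Since P=15.730 > Ia=4.056: effective rainfall P−Ia = 661891/56700 in
Q = (661891/56700)²/((661891/56700) + 11500/567) = (438099695881/3214890000)/(1811891/56700) = 438099695881/102734219700 in ≈ 4.264 in

Q = 438099695881/102734219700 in ≈ 4.264 in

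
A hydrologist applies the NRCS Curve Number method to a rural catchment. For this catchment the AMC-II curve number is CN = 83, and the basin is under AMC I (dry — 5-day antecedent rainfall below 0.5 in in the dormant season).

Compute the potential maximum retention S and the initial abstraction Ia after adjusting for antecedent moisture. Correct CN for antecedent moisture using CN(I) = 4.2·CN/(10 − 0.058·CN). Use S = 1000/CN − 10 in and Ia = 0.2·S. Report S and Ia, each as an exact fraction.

S = 8500/1743 in ≈ 4.877 in; Ia = 1700/1743 in ≈ 0.975 in

Dry (AMC I): CN(I) = 4.2·83/(10 − 0.058·83) = (1743/5)/(2593/500) = 174300/2593 ≈ 67.219
Retention S: 1000/CN − 10 with CN=67.219 → S = 8500/1743 ≈ 4.877 in
Initial abstraction Ia = S/5 = (8500/1743)/5 = 1700/1743 ≈ 0.975 in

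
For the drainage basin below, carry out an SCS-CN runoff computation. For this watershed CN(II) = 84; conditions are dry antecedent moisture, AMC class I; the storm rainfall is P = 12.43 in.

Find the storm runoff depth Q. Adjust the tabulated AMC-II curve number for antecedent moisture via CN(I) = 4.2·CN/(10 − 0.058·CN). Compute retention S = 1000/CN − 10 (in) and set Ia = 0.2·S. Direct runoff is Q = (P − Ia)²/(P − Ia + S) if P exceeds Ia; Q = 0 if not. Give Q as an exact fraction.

Q = 258229634569/31229988300 in ≈ 8.269 in

Adjust CN=84 to AMC I: 4.2·84/(10 − 0.058·84) → (1764/5) ÷ (641/125) = 44100/641 ≈ 68.799
Max retention: S = 1000/(44100/641) − 10 = 2000/441 in (≈ 4.535 in)
Ia = 0.2·(2000/441) = 400/441 in ≈ 0.907 in
Since P=12.430 > Ia=0.907: effective rainfall P−Ia = 508163/44100 in
Runoff Q = (P−Ia)²/(P−Ia+S) = (11.523)²/(11.523+4.535) = 258229634569/31229988300 ≈ 8.269 in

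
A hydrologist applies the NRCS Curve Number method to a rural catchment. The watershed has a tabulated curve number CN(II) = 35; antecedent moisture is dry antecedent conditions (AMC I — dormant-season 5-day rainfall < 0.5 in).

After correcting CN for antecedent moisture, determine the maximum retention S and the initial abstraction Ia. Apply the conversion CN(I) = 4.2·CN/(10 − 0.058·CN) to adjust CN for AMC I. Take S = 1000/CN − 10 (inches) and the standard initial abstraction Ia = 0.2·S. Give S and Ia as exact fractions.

S = 6500/147 in ≈ 44.218 in; Ia = 1300/147 in ≈ 8.844 in

CN(I) from CN(II)=35: (4.2·35)/(10 − 0.058·35) = 14700/797 ≈ 18.444
S = 1000/(14700/797) − 10 = 6500/147 in ≈ 44.218 in
Ia = 0.2S: 0.2·44.218 = 8.844 in (exactly 1300/147)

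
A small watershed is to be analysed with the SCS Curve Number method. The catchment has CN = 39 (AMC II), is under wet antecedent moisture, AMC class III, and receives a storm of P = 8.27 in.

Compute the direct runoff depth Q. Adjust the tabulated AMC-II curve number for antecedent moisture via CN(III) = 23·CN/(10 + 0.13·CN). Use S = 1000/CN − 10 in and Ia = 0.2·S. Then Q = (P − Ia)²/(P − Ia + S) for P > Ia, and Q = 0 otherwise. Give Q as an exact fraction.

Q = 384175592761/110314764300 in ≈ 3.483 in

Wet (AMC III): CN(III) = 23·39/(10 + 0.13·39) = 897/(1507/100) = 89700/1507 ≈ 59.522
Max retention: S = 1000/(89700/1507) − 10 = 6100/897 in (≈ 6.800 in)
Ia = 0.2S: 0.2·6.800 = 1.360 in (exactly 1220/897)
Since P=8.270 > Ia=1.360: effective rainfall P−Ia = 619819/89700 in
Q: (619819/89700)² ÷ (1229819/89700) = 384175592761/110314764300 in (≈ 3.483 in)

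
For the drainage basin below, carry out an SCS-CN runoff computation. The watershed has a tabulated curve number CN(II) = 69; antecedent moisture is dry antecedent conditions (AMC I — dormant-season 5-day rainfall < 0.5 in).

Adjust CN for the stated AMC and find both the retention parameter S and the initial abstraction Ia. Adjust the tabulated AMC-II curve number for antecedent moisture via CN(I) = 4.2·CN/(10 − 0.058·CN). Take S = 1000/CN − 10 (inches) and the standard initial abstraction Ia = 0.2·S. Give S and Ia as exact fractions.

S = 15500/1449 in ≈ 10.697 in; Ia = 3100/1449 in ≈ 2.139 in

Dry (AMC I): CN(I) = 4.2·69/(10 − 0.058·69) = (1449/5)/(2999/500) = 144900/2999 ≈ 48.316
Retention S: 1000/CN − 10 with CN=48.316 → S = 15500/1449 ≈ 10.697 in
Ia = 0.2·(15500/1449) = 3100/1449 in ≈ 2.139 in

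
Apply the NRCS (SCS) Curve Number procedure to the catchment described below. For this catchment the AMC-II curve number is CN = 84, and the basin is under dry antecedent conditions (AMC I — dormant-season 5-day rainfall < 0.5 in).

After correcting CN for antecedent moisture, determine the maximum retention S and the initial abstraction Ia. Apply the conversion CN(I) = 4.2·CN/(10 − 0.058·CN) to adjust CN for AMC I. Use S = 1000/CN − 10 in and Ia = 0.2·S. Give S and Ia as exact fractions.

S = 2000/441 in ≈ 4.535 in; Ia = 400/441 in ≈ 0.907 in

CN(I) from CN(II)=84: (4.2·84)/(10 − 0.058·84) = 44100/641 ≈ 68.799
Retention S: 1000/CN − 10 with CN=68.799 → S = 2000/441 ≈ 4.535 in
Ia = 0.2S: 0.2·4.535 = 0.907 in (exactly 400/441)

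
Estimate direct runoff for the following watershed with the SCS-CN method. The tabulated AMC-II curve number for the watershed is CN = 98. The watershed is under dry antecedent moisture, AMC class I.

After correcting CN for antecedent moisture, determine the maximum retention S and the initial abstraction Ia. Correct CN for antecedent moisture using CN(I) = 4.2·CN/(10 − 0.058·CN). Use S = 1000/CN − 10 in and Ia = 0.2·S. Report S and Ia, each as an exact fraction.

S = 500/1029 in ≈ 0.486 in; Ia = 100/1029 in ≈ 0.097 in

CN(I) from CN(II)=98: (4.2·98)/(10 − 0.058·98) = 102900/1079 ≈ 95.366
S = 1000/(102900/1079) − 10 = 500/1029 in ≈ 0.486 in
Ia = 0.2·(500/1029) = 100/1029 in ≈ 0.097 in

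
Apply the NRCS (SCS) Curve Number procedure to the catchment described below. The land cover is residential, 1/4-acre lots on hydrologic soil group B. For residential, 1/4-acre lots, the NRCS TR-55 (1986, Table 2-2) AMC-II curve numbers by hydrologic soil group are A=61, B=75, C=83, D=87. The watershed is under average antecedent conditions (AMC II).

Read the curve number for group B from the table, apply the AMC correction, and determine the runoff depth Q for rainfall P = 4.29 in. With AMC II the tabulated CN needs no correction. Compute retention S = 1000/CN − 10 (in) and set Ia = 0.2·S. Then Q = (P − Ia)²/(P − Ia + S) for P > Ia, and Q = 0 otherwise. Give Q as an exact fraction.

NRCS table: residential, 1/4-acre lots, soil group B → CN(II) = 75
CN(II) = 75; AMC II needs no correction.
Max retention: S = 1000/75 − 10 = 10/3 in (≈ 3.333 in)
Ia = 0.2S: 0.2·3.333 = 0.667 in (exactly 2/3)
Excess rainfall: 4.290 − 0.667 = 3.623 in; P > Ia so Q > 0
Q: (1087/300)² ÷ (2087/300) = 1181569/626100 in (≈ 1.887 in)

Q = 1181569/626100 in ≈ 1.887 in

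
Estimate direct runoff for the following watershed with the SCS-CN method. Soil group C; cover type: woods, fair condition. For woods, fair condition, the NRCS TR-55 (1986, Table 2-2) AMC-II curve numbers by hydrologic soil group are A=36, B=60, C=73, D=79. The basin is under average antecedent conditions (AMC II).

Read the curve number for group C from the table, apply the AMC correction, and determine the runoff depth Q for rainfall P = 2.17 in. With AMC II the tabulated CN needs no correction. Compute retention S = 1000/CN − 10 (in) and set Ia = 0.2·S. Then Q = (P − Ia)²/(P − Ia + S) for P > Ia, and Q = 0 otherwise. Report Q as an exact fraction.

Q = 109014481/273319300 in ≈ 0.399 in

NRCS table: woods, fair condition, soil group C → CN(II) = 73
AMC II — tabulated CN = 73 applies directly.
Retention S: 1000/CN − 10 with CN=73.000 → S = 270/73 ≈ 3.699 in
Ia = 0.2·(270/73) = 54/73 in ≈ 0.740 in
Excess rainfall: 2.170 − 0.740 = 1.430 in; P > Ia so Q > 0
Q = (10441/7300)²/((10441/7300) + 270/73) = (109014481/53290000)/(37441/7300) = 109014481/273319300 in ≈ 0.399 in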